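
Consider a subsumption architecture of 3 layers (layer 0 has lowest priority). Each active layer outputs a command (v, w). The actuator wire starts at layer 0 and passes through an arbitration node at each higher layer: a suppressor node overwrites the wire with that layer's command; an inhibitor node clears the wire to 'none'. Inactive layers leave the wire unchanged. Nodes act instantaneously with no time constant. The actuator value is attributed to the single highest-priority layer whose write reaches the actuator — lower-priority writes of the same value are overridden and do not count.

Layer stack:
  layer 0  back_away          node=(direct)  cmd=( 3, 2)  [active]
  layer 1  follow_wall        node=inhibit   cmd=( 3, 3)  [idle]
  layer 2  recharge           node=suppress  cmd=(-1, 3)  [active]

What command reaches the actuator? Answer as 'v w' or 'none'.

-1 3

L0 back_away: active, feeds wire = (3, 2)
L1 follow_wall: idle → wire stays (3, 2)
L2 recharge: active, suppressor → wire = (-1, 3)
actuator = (-1, 3)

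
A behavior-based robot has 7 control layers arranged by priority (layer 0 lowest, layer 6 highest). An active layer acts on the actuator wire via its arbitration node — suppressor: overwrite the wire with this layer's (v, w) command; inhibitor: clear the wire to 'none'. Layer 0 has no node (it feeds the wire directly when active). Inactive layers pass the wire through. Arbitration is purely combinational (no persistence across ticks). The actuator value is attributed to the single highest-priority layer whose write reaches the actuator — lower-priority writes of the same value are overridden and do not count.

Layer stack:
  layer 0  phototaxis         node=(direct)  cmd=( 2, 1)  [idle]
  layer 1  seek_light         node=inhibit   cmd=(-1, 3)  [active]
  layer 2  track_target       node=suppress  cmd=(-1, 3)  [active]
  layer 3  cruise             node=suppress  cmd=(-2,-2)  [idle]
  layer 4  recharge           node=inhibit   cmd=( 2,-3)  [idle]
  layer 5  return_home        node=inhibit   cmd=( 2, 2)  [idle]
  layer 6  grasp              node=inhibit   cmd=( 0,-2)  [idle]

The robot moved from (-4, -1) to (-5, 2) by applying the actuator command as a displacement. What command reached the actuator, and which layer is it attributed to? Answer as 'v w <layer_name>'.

-1 3 track_target

displacement = (-5, 2) − (-4, -1) = (-1, 3)
L0 phototaxis: idle → wire = none
L1 seek_light: active, inhibitor → wire = none
L2 track_target: active, suppressor → wire = (-1, 3)
L3 cruise: idle → wire stays (-1, 3)
L4 recharge: idle → wire stays (-1, 3)
L5 return_home: idle → wire stays (-1, 3)
L6 grasp: idle → wire stays (-1, 3)
actuator = (-1, 3) — from layer 2 (track_target)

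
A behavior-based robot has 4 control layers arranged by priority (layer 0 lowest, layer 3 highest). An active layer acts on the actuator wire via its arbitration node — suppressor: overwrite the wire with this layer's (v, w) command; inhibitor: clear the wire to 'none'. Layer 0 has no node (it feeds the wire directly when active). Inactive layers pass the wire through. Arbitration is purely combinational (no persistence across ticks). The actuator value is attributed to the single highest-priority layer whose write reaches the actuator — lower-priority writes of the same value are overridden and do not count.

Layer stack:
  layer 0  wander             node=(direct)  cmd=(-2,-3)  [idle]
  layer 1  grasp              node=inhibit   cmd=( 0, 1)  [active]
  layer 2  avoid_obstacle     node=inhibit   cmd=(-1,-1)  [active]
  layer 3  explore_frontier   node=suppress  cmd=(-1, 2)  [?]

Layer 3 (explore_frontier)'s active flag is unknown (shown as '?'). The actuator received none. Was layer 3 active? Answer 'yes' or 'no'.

no

If layer 3 is active=yes:
  actuator would be (-1, 2)
If layer 3 is active=no:
  actuator would be none
Observed none, so layer 3 was idle.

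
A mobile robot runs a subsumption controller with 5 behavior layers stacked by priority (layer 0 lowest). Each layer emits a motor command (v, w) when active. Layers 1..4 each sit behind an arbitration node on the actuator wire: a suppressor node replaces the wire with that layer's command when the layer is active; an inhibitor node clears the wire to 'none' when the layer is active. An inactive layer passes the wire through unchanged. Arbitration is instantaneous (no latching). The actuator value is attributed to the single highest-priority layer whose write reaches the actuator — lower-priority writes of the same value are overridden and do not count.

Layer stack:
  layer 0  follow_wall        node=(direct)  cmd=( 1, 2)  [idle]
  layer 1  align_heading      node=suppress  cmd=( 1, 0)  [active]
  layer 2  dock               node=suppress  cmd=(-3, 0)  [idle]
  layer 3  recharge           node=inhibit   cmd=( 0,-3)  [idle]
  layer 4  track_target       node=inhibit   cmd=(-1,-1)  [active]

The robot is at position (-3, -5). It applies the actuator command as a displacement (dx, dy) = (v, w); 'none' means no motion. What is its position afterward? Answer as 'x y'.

-3 -5

layer 0 (follow_wall) idle — none
layer 1 (align_heading) active — suppresses: (1, 0)
layer 2 (dock) idle — unchanged: (1, 0)
layer 3 (recharge) idle — unchanged: (1, 0)
layer 4 (track_target) active — inhibits: none
→ actuator none
position: (-3, -5) + none = (-3, -5)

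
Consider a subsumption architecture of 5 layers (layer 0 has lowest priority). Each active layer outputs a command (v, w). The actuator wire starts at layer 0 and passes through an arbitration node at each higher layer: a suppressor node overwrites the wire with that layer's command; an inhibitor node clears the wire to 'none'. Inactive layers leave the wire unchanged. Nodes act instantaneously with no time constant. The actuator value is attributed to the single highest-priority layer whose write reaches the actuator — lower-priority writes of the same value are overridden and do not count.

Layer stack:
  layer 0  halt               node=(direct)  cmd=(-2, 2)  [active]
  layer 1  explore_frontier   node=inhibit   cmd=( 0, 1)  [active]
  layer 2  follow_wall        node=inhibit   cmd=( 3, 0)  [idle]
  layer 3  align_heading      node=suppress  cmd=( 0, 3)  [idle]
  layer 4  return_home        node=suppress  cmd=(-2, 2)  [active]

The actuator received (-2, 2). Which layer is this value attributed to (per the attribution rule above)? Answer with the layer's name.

return_home

layer 0 (halt) active — direct: (-2, 2)
layer 1 (explore_frontier) active — inhibits: none
layer 2 (follow_wall) idle — unchanged: none
layer 3 (align_heading) idle — unchanged: none
layer 4 (return_home) active — suppresses: (-2, 2)
→ actuator (-2, 2)
last writer: layer 4 = return_home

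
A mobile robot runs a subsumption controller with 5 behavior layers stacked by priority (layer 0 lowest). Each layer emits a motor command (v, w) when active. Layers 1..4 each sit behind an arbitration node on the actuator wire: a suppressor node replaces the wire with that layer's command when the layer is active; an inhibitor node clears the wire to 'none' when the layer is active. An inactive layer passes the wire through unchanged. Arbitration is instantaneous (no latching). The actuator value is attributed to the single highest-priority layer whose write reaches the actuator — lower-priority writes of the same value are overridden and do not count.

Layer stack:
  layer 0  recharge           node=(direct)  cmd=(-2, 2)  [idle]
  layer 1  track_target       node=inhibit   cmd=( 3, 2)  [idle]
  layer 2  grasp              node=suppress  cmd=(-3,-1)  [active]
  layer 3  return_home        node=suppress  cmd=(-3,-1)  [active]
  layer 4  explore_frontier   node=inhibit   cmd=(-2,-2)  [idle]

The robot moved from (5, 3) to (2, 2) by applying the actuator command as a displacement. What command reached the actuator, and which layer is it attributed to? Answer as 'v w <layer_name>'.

-3 -1 return_home

displacement = (2, 2) − (5, 3) = (-3, -1)
layer 0 (recharge) idle — none
layer 1 (track_target) idle — unchanged: none
layer 2 (grasp) active — suppresses: (-3, -1)
layer 3 (return_home) active — suppresses: (-3, -1)
layer 4 (explore_frontier) idle — unchanged: (-3, -1)
→ actuator (-3, -1) — from layer 3 (return_home)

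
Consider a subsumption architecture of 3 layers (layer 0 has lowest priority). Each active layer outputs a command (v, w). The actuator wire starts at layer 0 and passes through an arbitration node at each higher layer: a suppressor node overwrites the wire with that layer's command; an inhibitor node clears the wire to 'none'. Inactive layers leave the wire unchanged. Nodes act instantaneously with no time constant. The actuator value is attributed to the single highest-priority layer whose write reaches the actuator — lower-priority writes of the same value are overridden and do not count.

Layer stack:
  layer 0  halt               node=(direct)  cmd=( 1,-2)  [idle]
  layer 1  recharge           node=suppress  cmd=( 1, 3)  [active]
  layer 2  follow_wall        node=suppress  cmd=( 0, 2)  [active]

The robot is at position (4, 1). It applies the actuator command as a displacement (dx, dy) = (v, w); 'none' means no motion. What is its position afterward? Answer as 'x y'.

4 3

[0] halt off; wire := none
[1] recharge on (suppress); wire := (1, 3)
[2] follow_wall on (suppress); wire := (0, 2)
output (0, 2)
position: (4, 1) + (0, 2) = (4, 3)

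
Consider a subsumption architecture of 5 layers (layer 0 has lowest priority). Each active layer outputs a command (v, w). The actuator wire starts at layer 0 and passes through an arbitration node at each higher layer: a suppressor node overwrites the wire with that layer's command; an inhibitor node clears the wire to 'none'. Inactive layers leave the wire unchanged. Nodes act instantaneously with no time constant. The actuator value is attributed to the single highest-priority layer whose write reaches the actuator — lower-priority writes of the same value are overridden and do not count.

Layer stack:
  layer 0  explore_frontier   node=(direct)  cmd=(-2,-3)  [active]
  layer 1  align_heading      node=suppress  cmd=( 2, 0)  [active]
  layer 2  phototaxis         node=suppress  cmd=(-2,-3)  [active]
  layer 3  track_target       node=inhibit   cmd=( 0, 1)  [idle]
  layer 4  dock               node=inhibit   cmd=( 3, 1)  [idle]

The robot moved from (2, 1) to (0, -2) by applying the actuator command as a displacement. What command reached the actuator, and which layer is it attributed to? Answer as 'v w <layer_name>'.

-2 -3 phototaxis

displacement = (0, -2) − (2, 1) = (-2, -3)
L0 explore_frontier: active, feeds wire = (-2, -3)
L1 align_heading: active, suppressor → wire = (2, 0)
L2 phototaxis: active, suppressor → wire = (-2, -3)
L3 track_target: idle → wire stays (-2, -3)
L4 dock: idle → wire stays (-2, -3)
actuator = (-2, -3) — from layer 2 (phototaxis)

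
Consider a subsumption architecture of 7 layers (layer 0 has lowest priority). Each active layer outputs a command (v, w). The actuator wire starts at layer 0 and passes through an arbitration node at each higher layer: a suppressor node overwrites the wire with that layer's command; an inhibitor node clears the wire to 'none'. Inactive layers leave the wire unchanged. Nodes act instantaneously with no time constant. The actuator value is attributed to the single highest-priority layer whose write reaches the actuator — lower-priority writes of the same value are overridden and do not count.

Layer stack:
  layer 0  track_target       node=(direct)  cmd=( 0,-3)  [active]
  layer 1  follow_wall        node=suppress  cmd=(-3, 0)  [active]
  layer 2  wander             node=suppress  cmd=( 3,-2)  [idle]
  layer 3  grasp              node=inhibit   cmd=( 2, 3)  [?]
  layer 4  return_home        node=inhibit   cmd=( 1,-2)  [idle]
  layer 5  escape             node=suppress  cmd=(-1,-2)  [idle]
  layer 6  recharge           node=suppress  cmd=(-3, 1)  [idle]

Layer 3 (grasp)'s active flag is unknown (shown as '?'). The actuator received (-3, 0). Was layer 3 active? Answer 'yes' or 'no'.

no

If layer 3 is active=yes:
  actuator would be none
If layer 3 is active=no:
  actuator would be (-3, 0)
Observed (-3, 0), so layer 3 was idle.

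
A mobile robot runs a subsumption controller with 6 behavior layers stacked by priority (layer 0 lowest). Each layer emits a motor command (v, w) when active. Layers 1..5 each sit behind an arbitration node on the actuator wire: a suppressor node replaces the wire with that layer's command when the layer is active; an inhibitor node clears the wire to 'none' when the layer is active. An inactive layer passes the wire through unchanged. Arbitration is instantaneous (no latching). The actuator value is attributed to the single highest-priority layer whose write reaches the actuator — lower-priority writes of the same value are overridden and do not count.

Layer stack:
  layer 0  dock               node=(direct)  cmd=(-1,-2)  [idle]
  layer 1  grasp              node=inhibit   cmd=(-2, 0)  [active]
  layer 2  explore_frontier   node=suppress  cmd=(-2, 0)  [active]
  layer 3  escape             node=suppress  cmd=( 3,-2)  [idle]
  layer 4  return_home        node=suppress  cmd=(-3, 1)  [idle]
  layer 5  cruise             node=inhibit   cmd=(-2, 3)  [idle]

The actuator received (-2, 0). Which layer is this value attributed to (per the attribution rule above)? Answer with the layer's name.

explore_frontier

[0] dock off; wire := none
[1] grasp on (inhibit); wire := none
[2] explore_frontier on (suppress); wire := (-2, 0)
[3] escape off; pass (-2, 0)
[4] return_home off; pass (-2, 0)
[5] cruise off; pass (-2, 0)
output (-2, 0)
last writer: layer 2 = explore_frontier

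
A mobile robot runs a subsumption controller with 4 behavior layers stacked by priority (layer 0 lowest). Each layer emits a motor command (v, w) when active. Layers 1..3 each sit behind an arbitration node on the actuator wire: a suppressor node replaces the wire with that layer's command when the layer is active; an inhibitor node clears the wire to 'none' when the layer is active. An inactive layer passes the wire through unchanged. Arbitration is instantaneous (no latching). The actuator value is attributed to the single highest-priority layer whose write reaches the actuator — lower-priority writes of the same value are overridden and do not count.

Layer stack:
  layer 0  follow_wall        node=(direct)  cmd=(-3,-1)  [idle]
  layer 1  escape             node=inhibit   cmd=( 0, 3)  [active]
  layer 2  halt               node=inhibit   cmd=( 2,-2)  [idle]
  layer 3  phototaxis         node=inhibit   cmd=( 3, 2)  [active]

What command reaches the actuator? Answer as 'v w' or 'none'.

[0] follow_wall off; wire := none
[1] escape on (inhibit); wire := none
[2] halt off; pass none
[3] phototaxis on (inhibit); wire := none
output none

none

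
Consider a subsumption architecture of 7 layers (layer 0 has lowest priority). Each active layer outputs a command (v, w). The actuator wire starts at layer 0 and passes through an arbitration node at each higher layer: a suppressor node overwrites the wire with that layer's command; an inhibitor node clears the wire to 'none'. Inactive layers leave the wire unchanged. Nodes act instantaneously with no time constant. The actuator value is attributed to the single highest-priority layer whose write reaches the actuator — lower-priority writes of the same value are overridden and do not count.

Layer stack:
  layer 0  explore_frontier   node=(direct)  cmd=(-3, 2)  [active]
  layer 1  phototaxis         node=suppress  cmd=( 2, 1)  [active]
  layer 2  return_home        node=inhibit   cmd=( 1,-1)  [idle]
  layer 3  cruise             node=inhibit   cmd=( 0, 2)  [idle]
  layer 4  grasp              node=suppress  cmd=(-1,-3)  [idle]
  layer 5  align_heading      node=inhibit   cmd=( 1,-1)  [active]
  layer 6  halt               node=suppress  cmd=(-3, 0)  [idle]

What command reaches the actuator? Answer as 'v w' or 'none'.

L0 explore_frontier: active, feeds wire = (-3, 2)
L1 phototaxis: active, suppressor → wire = (2, 1)
L2 return_home: idle → wire stays (2, 1)
L3 cruise: idle → wire stays (2, 1)
L4 grasp: idle → wire stays (2, 1)
L5 align_heading: active, inhibitor → wire = none
L6 halt: idle → wire stays none
actuator = none

none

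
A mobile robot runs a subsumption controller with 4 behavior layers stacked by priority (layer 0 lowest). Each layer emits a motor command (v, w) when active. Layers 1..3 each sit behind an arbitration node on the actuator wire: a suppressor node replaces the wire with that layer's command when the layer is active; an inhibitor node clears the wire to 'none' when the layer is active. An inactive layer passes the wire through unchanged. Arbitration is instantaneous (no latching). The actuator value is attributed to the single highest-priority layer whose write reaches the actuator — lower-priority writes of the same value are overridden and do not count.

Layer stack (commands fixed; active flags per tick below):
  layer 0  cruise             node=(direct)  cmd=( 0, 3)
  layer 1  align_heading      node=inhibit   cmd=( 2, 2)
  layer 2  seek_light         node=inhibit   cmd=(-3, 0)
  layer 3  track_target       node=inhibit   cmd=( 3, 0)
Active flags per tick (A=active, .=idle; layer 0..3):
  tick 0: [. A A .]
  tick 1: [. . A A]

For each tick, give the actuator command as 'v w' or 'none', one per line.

none
none

tick 0:
  layer 0 (cruise) idle — none
  layer 1 (align_heading) active — inhibits: none
  layer 2 (seek_light) active — inhibits: none
  layer 3 (track_target) idle — unchanged: none
  → actuator none
tick 1:
  layer 0 (cruise) idle — none
  layer 1 (align_heading) idle — unchanged: none
  layer 2 (seek_light) active — inhibits: none
  layer 3 (track_target) active — inhibits: none
  → actuator none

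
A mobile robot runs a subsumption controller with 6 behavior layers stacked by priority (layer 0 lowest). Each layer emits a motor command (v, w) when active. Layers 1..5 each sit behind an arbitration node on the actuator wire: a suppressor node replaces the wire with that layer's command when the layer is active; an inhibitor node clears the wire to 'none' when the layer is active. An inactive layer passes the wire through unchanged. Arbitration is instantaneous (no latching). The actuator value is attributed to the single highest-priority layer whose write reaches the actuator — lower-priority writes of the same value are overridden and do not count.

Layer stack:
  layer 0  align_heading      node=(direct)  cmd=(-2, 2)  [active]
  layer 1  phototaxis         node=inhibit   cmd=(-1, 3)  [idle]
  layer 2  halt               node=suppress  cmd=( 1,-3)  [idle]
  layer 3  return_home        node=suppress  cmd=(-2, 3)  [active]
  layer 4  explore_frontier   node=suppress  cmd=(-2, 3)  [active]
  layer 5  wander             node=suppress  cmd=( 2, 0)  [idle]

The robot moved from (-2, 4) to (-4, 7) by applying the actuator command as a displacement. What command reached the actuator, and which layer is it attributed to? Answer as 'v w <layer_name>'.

displacement = (-4, 7) − (-2, 4) = (-2, 3)
[0] align_heading on; wire := (-2, 2)
[1] phototaxis off; pass (-2, 2)
[2] halt off; pass (-2, 2)
[3] return_home on (suppress); wire := (-2, 3)
[4] explore_frontier on (suppress); wire := (-2, 3)
[5] wander off; pass (-2, 3)
output (-2, 3) — from layer 4 (explore_frontier)

-2 3 explore_frontier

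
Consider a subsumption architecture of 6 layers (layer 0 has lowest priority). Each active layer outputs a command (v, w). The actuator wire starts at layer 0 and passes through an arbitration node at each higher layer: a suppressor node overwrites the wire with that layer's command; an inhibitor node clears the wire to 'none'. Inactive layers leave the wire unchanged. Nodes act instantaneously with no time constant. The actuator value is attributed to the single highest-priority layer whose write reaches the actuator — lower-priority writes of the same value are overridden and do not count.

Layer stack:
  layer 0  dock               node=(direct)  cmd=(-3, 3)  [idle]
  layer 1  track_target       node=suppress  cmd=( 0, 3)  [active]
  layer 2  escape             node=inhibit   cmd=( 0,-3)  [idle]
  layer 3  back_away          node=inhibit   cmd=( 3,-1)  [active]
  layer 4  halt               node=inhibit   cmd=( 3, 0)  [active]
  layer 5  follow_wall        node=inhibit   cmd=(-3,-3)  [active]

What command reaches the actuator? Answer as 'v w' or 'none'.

none

L0 dock: idle → wire = none
L1 track_target: active, suppressor → wire = (0, 3)
L2 escape: idle → wire stays (0, 3)
L3 back_away: active, inhibitor → wire = none
L4 halt: active, inhibitor → wire = none
L5 follow_wall: active, inhibitor → wire = none
actuator = none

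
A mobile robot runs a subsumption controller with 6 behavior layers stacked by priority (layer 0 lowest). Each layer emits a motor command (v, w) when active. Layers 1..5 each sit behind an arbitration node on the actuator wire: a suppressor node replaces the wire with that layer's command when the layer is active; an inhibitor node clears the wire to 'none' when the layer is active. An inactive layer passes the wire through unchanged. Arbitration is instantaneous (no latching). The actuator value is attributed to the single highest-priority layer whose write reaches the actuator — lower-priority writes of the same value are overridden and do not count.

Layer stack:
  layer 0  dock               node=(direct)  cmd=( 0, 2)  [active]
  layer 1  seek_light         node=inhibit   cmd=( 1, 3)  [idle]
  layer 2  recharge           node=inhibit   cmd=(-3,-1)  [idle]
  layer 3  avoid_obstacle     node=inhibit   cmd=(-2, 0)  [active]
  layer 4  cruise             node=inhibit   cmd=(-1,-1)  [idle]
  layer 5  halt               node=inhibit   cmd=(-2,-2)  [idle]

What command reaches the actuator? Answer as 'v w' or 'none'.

none

layer 0 (dock) active — direct: (0, 2)
layer 1 (seek_light) idle — unchanged: (0, 2)
layer 2 (recharge) idle — unchanged: (0, 2)
layer 3 (avoid_obstacle) active — inhibits: none
layer 4 (cruise) idle — unchanged: none
layer 5 (halt) idle — unchanged: none
→ actuator none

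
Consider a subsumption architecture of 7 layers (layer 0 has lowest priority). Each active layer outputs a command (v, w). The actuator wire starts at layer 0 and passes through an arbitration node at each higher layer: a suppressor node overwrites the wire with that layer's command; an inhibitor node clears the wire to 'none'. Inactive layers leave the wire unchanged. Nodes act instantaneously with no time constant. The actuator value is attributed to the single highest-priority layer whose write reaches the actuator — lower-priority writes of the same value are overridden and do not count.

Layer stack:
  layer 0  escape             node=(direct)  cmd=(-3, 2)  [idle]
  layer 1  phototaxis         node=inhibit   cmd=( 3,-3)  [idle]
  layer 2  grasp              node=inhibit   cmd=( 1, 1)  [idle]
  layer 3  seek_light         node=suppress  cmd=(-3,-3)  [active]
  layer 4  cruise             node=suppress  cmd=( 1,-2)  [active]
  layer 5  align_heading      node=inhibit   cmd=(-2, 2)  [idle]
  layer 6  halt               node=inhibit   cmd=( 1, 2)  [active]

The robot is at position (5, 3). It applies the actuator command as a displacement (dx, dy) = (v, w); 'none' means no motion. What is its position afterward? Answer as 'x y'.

5 3

L0 escape: idle → wire = none
L1 phototaxis: idle → wire stays none
L2 grasp: idle → wire stays none
L3 seek_light: active, suppressor → wire = (-3, -3)
L4 cruise: active, suppressor → wire = (1, -2)
L5 align_heading: idle → wire stays (1, -2)
L6 halt: active, inhibitor → wire = none
actuator = none
position: (5, 3) + none = (5, 3)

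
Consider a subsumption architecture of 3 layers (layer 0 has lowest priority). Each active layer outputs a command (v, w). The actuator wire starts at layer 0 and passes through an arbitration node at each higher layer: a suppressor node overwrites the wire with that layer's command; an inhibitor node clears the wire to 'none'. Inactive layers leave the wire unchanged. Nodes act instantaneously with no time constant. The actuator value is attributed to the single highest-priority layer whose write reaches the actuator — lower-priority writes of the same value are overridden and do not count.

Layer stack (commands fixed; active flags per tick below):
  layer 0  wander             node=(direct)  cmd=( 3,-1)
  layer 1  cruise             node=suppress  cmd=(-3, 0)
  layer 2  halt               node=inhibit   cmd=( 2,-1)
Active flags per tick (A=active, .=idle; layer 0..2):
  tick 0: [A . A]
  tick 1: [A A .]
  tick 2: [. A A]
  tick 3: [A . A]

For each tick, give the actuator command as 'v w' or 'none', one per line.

tick 0:
  L0 wander: active, feeds wire = (3, -1)
  L1 cruise: idle → wire stays (3, -1)
  L2 halt: active, inhibitor → wire = none
  actuator = none
tick 1:
  L0 wander: active, feeds wire = (3, -1)
  L1 cruise: active, suppressor → wire = (-3, 0)
  L2 halt: idle → wire stays (-3, 0)
  actuator = (-3, 0)
tick 2:
  L0 wander: idle → wire = none
  L1 cruise: active, suppressor → wire = (-3, 0)
  L2 halt: active, inhibitor → wire = none
  actuator = none
tick 3:
  L0 wander: active, feeds wire = (3, -1)
  L1 cruise: idle → wire stays (3, -1)
  L2 halt: active, inhibitor → wire = none
  actuator = none

none
-3 0
none
none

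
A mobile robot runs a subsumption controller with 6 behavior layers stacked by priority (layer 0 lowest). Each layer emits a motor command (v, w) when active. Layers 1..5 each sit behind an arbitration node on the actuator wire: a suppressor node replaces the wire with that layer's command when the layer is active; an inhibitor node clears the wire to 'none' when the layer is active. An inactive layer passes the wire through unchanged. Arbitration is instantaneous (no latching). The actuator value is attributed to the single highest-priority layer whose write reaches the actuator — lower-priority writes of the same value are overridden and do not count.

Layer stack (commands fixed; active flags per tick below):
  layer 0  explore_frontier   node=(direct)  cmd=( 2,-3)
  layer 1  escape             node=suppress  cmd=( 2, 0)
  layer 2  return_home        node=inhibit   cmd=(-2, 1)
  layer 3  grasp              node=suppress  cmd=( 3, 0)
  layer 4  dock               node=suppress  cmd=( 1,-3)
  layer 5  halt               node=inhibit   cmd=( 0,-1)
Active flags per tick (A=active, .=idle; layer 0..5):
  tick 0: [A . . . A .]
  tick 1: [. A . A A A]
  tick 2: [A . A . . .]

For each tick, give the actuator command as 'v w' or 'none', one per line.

tick 0:
  L0 explore_frontier: active, feeds wire = (2, -3)
  L1 escape: idle → wire stays (2, -3)
  L2 return_home: idle → wire stays (2, -3)
  L3 grasp: idle → wire stays (2, -3)
  L4 dock: active, suppressor → wire = (1, -3)
  L5 halt: idle → wire stays (1, -3)
  actuator = (1, -3)
tick 1:
  L0 explore_frontier: idle → wire = none
  L1 escape: active, suppressor → wire = (2, 0)
  L2 return_home: idle → wire stays (2, 0)
  L3 grasp: active, suppressor → wire = (3, 0)
  L4 dock: active, suppressor → wire = (1, -3)
  L5 halt: active, inhibitor → wire = none
  actuator = none
tick 2:
  L0 explore_frontier: active, feeds wire = (2, -3)
  L1 escape: idle → wire stays (2, -3)
  L2 return_home: active, inhibitor → wire = none
  L3 grasp: idle → wire stays none
  L4 dock: idle → wire stays none
  L5 halt: idle → wire stays none
  actuator = none

1 -3
none
none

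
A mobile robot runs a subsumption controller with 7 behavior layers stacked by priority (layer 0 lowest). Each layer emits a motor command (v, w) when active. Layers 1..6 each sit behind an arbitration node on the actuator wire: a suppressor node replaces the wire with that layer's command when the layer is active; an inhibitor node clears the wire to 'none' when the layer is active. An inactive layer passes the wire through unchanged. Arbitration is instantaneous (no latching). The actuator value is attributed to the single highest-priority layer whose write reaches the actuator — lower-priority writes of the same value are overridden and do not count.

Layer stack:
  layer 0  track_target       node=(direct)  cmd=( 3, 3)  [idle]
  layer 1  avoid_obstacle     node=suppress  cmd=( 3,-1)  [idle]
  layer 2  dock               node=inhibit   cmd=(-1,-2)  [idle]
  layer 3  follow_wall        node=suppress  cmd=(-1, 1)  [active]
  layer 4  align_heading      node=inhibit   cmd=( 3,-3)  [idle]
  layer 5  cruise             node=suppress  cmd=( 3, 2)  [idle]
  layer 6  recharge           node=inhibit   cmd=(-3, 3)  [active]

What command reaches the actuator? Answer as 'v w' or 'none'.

L0 track_target: idle → wire = none
L1 avoid_obstacle: idle → wire stays none
L2 dock: idle → wire stays none
L3 follow_wall: active, suppressor → wire = (-1, 1)
L4 align_heading: idle → wire stays (-1, 1)
L5 cruise: idle → wire stays (-1, 1)
L6 recharge: active, inhibitor → wire = none
actuator = none

none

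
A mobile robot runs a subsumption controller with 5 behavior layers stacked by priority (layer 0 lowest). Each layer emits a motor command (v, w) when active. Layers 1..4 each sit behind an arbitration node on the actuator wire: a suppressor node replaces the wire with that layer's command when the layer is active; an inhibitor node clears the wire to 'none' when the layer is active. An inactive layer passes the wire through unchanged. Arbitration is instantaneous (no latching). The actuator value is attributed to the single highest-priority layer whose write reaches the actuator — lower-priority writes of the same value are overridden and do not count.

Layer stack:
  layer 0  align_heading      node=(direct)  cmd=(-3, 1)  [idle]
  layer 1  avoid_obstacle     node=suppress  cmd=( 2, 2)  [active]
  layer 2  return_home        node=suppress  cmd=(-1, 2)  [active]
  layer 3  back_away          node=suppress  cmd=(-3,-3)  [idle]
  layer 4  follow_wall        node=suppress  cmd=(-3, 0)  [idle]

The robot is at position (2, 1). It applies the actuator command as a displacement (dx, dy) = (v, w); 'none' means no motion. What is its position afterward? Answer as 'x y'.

L0 align_heading: idle → wire = none
L1 avoid_obstacle: active, suppressor → wire = (2, 2)
L2 return_home: active, suppressor → wire = (-1, 2)
L3 back_away: idle → wire stays (-1, 2)
L4 follow_wall: idle → wire stays (-1, 2)
actuator = (-1, 2)
position: (2, 1) + (-1, 2) = (1, 3)

1 3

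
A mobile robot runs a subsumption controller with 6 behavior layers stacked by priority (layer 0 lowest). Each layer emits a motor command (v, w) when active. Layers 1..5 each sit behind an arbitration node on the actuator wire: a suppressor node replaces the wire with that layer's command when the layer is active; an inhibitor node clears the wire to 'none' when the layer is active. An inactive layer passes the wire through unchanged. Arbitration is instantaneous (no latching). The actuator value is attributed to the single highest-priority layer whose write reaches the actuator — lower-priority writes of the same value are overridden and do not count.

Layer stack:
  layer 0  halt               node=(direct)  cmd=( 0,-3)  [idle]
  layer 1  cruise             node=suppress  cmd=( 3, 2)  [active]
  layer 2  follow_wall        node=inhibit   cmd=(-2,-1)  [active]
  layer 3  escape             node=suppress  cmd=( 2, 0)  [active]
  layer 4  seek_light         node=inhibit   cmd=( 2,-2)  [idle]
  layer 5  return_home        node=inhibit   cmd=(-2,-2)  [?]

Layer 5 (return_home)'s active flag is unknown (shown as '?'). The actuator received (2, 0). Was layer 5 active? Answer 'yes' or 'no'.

no

If layer 5 is active=yes:
  actuator would be none
If layer 5 is active=no:
  actuator would be (2, 0)
Observed (2, 0), so layer 5 was idle.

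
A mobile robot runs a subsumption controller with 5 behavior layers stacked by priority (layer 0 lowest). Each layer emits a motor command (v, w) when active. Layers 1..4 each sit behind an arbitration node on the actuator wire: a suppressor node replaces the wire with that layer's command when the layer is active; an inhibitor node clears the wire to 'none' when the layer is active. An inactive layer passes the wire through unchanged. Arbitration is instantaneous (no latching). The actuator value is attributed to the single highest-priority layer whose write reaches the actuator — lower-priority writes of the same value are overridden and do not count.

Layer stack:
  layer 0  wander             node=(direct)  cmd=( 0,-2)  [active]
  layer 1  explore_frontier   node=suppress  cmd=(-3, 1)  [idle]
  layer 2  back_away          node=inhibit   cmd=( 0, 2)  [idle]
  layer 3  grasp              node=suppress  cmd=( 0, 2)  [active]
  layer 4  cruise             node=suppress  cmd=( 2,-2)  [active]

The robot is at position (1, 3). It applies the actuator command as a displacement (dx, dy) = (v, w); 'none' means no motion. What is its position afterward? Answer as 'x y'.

3 1

L0 wander: active, feeds wire = (0, -2)
L1 explore_frontier: idle → wire stays (0, -2)
L2 back_away: idle → wire stays (0, -2)
L3 grasp: active, suppressor → wire = (0, 2)
L4 cruise: active, suppressor → wire = (2, -2)
actuator = (2, -2)
position: (1, 3) + (2, -2) = (3, 1)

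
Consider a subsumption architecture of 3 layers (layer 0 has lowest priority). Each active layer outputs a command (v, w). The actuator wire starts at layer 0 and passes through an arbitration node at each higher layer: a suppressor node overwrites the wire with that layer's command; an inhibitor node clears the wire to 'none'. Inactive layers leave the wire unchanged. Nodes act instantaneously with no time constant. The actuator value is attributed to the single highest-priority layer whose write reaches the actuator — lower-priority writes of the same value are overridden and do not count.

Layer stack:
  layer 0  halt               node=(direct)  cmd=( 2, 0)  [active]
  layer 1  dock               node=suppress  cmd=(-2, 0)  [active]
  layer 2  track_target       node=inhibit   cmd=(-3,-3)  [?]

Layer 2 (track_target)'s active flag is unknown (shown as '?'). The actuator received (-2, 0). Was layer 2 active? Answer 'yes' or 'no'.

no

If layer 2 is active=yes:
  actuator would be none
If layer 2 is active=no:
  actuator would be (-2, 0)
Observed (-2, 0), so layer 2 was idle.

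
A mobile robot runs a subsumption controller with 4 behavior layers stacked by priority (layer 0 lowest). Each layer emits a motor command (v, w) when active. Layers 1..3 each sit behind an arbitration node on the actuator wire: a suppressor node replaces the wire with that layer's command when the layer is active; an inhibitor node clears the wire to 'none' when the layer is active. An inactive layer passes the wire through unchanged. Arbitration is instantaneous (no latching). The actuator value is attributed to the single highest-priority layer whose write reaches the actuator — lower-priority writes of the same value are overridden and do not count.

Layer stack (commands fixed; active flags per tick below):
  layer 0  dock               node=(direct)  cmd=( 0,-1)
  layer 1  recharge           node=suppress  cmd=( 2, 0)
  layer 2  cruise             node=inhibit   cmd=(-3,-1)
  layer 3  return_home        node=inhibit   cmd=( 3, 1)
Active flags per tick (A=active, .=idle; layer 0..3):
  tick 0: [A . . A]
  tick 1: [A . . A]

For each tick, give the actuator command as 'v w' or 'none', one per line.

tick 0:
  [0] dock on; wire := (0, -1)
  [1] recharge off; pass (0, -1)
  [2] cruise off; pass (0, -1)
  [3] return_home on (inhibit); wire := none
  output none
tick 1:
  [0] dock on; wire := (0, -1)
  [1] recharge off; pass (0, -1)
  [2] cruise off; pass (0, -1)
  [3] return_home on (inhibit); wire := none
  output none

none
none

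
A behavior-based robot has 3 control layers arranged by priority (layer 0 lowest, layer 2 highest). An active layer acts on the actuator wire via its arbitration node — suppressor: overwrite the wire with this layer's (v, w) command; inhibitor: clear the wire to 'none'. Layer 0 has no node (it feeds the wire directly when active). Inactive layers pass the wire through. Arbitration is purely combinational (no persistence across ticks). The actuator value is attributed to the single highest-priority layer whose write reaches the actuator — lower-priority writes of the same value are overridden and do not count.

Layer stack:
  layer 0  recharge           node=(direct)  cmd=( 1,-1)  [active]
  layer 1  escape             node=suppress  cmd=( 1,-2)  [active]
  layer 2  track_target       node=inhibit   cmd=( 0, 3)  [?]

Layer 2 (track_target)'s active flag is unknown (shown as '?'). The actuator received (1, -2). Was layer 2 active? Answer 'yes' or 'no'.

no

If layer 2 is active=yes:
  actuator would be none
If layer 2 is active=no:
  actuator would be (1, -2)
Observed (1, -2), so layer 2 was idle.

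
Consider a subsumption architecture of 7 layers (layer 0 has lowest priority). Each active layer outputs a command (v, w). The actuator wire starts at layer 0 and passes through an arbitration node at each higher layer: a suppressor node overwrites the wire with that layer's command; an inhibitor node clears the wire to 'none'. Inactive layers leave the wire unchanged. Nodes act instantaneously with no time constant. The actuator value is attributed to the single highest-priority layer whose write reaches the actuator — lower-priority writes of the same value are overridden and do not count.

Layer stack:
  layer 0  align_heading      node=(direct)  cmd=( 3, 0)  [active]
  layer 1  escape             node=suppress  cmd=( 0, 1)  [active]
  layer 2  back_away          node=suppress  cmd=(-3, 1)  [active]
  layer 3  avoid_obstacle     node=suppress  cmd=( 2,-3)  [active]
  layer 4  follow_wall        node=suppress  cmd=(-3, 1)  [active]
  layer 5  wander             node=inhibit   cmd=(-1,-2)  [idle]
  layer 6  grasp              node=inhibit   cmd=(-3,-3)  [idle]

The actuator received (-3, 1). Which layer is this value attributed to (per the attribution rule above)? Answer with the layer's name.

follow_wall

L0 align_heading: active, feeds wire = (3, 0)
L1 escape: active, suppressor → wire = (0, 1)
L2 back_away: active, suppressor → wire = (-3, 1)
L3 avoid_obstacle: active, suppressor → wire = (2, -3)
L4 follow_wall: active, suppressor → wire = (-3, 1)
L5 wander: idle → wire stays (-3, 1)
L6 grasp: idle → wire stays (-3, 1)
actuator = (-3, 1)
last writer: layer 4 = follow_wall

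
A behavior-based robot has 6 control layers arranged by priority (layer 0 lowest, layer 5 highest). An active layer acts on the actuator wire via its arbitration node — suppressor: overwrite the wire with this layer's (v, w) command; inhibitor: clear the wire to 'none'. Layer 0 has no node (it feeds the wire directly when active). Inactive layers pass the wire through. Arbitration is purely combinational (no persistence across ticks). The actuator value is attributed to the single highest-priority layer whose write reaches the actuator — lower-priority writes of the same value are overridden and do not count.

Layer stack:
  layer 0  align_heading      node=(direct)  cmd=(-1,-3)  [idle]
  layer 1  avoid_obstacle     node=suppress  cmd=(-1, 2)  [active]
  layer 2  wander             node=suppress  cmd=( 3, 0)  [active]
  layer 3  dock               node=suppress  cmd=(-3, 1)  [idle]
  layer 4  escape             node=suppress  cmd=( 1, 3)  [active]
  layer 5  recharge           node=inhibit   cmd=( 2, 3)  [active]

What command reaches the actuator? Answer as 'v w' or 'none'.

layer 0 (align_heading) idle — none
layer 1 (avoid_obstacle) active — suppresses: (-1, 2)
layer 2 (wander) active — suppresses: (3, 0)
layer 3 (dock) idle — unchanged: (3, 0)
layer 4 (escape) active — suppresses: (1, 3)
layer 5 (recharge) active — inhibits: none
→ actuator none

none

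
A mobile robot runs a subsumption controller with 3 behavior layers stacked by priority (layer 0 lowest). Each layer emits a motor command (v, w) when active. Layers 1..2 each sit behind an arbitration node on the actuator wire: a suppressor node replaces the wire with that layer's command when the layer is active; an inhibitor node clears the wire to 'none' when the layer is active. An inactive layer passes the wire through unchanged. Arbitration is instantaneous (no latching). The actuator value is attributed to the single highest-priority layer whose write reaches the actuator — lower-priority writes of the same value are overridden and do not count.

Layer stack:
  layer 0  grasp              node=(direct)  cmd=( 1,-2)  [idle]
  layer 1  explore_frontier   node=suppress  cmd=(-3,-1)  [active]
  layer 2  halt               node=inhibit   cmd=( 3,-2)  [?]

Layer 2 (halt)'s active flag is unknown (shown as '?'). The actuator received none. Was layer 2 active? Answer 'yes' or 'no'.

yes

If layer 2 is active=yes:
  actuator would be none
If layer 2 is active=no:
  actuator would be (-3, -1)
Observed none, so layer 2 was active.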